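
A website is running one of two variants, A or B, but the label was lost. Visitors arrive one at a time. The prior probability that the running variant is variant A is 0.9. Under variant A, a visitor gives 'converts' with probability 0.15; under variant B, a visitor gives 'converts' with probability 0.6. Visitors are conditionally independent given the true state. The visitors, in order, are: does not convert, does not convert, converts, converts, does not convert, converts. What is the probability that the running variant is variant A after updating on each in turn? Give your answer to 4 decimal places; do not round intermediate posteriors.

0.5744

After 'does not convert': P(A) = 0.85·0.9000 / (0.85·0.9000 + 0.4·0.1000) ≈ 0.9503
After 'does not convert': P(A) = 0.85·0.9503 / (0.85·0.9503 + 0.4·0.0497) ≈ 0.9760
After 'converts': P(A) = 0.15·0.9760 / (0.15·0.9760 + 0.6·0.0240) ≈ 0.9104
After 'converts': P(A) = 0.15·0.9104 / (0.15·0.9104 + 0.6·0.0896) ≈ 0.7175
After 'does not convert': P(A) = 0.85·0.7175 / (0.85·0.7175 + 0.4·0.2825) ≈ 0.8437
After 'converts': P(A) = 0.15·0.8437 / (0.15·0.8437 + 0.6·0.1563) ≈ 0.5744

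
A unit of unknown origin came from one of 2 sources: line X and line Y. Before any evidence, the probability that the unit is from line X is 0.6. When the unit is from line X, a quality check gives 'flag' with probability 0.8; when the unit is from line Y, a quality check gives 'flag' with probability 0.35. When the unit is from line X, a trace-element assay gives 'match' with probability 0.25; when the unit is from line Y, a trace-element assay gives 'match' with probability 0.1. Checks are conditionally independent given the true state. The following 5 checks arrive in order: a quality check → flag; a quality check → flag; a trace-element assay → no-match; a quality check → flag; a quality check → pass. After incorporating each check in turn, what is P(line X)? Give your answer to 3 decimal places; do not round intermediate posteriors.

After a quality check='flag': P(line X) = 0.8·0.6000 / (0.8·0.6000 + 0.35·0.4000) ≈ 0.7742
After a quality check='flag': P(line X) = 0.8·0.7742 / (0.8·0.7742 + 0.35·0.2258) ≈ 0.8868
After a trace-element assay='no-match': P(line X) = 0.75·0.8868 / (0.75·0.8868 + 0.9·0.1132) ≈ 0.8672
After a quality check='flag': P(line X) = 0.8·0.8672 / (0.8·0.8672 + 0.35·0.1328) ≈ 0.9372
After a quality check='pass': P(line X) = 0.2·0.9372 / (0.2·0.9372 + 0.65·0.0628) ≈ 0.8212

0.821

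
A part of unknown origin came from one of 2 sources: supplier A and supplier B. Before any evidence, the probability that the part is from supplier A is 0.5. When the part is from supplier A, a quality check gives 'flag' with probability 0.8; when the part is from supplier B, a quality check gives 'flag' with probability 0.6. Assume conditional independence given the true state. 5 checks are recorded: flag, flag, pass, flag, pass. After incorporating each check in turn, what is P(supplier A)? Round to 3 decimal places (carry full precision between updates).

After 'flag': P(supplier A) = 0.8·0.5000 / (0.8·0.5000 + 0.6·0.5000) ≈ 0.5714
After 'flag': P(supplier A) = 0.8·0.5714 / (0.8·0.5714 + 0.6·0.4286) ≈ 0.6400
After 'pass': P(supplier A) = 0.2·0.6400 / (0.2·0.6400 + 0.4·0.3600) ≈ 0.4706
After 'flag': P(supplier A) = 0.8·0.4706 / (0.8·0.4706 + 0.6·0.5294) ≈ 0.5424
After 'pass': P(supplier A) = 0.2·0.5424 / (0.2·0.5424 + 0.4·0.4576) ≈ 0.3721

0.372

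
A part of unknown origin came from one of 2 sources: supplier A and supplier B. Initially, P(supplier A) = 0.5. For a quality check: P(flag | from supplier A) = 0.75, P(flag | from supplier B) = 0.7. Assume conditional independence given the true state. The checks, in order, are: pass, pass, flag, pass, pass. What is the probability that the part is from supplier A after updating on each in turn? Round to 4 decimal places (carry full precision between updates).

After 'pass': P(supplier A) = 0.25·0.5000 / (0.25·0.5000 + 0.3·0.5000) ≈ 0.4545
After 'pass': P(supplier A) = 0.25·0.4545 / (0.25·0.4545 + 0.3·0.5455) ≈ 0.4098
After 'flag': P(supplier A) = 0.75·0.4098 / (0.75·0.4098 + 0.7·0.5902) ≈ 0.4266
After 'pass': P(supplier A) = 0.25·0.4266 / (0.25·0.4266 + 0.3·0.5734) ≈ 0.3827
After 'pass': P(supplier A) = 0.25·0.3827 / (0.25·0.3827 + 0.3·0.6173) ≈ 0.3407

0.3407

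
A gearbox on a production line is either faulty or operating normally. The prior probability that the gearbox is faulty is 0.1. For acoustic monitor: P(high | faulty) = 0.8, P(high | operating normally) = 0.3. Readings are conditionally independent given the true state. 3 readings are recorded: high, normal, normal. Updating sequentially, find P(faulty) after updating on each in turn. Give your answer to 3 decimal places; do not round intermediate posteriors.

Each posterior becomes the prior for the next update.
After 'high': P(faulty) = 0.8·0.1000 / (0.8·0.1000 + 0.3·0.9000) ≈ 0.2286
After 'normal': P(faulty) = 0.2·0.2286 / (0.2·0.2286 + 0.7·0.7714) ≈ 0.0780
After 'normal': P(faulty) = 0.2·0.0780 / (0.2·0.0780 + 0.7·0.9220) ≈ 0.0236

0.024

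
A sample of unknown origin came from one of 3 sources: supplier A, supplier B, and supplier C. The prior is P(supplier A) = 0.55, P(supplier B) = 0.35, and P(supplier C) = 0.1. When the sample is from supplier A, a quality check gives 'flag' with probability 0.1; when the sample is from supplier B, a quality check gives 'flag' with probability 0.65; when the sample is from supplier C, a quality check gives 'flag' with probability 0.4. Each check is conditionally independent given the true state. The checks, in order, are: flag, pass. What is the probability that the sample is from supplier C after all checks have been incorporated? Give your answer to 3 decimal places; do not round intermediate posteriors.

0.157

Apply Bayes' rule sequentially, carrying P(supplier C) forward.
After 'flag': normaliser = 0.1·0.5500 + 0.65·0.3500 + 0.4·0.1000; P(supplier A) ≈ 0.1705, P(supplier B) ≈ 0.7054, P(supplier C) ≈ 0.1240
After 'pass': normaliser = 0.9·0.1705 + 0.35·0.7054 + 0.6·0.1240; P(supplier A) ≈ 0.3233, P(supplier B) ≈ 0.5200, P(supplier C) ≈ 0.1567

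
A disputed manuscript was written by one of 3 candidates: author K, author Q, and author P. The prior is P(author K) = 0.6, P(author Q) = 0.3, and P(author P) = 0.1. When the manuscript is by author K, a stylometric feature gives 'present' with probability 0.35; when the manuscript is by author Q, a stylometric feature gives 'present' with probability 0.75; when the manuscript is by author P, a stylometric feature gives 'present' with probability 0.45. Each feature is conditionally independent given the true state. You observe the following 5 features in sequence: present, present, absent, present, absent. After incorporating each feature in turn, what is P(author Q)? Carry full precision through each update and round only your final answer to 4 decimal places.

0.3673

After 'present': normaliser = 0.35·0.6000 + 0.75·0.3000 + 0.45·0.1000; P(author K) ≈ 0.4375, P(author Q) ≈ 0.4688, P(author P) ≈ 0.0938
After 'present': normaliser = 0.35·0.4375 + 0.75·0.4688 + 0.45·0.0938; P(author K) ≈ 0.2800, P(author Q) ≈ 0.6429, P(author P) ≈ 0.0771
After 'absent': normaliser = 0.65·0.2800 + 0.25·0.6429 + 0.55·0.0771; P(author K) ≈ 0.4726, P(author Q) ≈ 0.4173, P(author P) ≈ 0.1102
After 'present': normaliser = 0.35·0.4726 + 0.75·0.4173 + 0.45·0.1102; P(author K) ≈ 0.3133, P(author Q) ≈ 0.5928, P(author P) ≈ 0.0939
After 'absent': normaliser = 0.65·0.3133 + 0.25·0.5928 + 0.55·0.0939; P(author K) ≈ 0.5047, P(author Q) ≈ 0.3673, P(author P) ≈ 0.1280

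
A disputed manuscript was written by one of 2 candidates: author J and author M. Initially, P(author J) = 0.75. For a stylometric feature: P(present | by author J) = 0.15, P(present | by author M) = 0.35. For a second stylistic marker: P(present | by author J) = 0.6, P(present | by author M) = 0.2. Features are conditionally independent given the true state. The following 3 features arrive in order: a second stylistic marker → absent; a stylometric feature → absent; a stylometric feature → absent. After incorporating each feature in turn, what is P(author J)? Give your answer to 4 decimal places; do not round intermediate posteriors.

After a second stylistic marker='absent': P(author J) = 0.4·0.7500 / (0.4·0.7500 + 0.8·0.2500) ≈ 0.6000
After a stylometric feature='absent': P(author J) = 0.85·0.6000 / (0.85·0.6000 + 0.65·0.4000) ≈ 0.6623
After a stylometric feature='absent': P(author J) = 0.85·0.6623 / (0.85·0.6623 + 0.65·0.3377) ≈ 0.7195

0.7195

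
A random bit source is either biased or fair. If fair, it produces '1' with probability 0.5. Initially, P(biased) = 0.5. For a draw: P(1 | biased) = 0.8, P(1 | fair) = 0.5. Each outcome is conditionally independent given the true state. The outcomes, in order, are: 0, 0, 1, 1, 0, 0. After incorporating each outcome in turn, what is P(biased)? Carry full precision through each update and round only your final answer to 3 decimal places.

After '0': P(biased) = 0.2·0.5000 / (0.2·0.5000 + 0.5·0.5000) ≈ 0.2857
After '0': P(biased) = 0.2·0.2857 / (0.2·0.2857 + 0.5·0.7143) ≈ 0.1379
After '1': P(biased) = 0.8·0.1379 / (0.8·0.1379 + 0.5·0.8621) ≈ 0.2038
After '1': P(biased) = 0.8·0.2038 / (0.8·0.2038 + 0.5·0.7962) ≈ 0.2906
After '0': P(biased) = 0.2·0.2906 / (0.2·0.2906 + 0.5·0.7094) ≈ 0.1408
After '0': P(biased) = 0.2·0.1408 / (0.2·0.1408 + 0.5·0.8592) ≈ 0.0615

0.062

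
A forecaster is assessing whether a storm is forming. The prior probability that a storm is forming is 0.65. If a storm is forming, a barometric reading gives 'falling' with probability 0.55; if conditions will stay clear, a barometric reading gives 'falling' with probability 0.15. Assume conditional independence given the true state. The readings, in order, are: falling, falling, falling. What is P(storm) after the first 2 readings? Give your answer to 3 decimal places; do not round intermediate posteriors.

After 'falling': P(storm) = 0.55·0.6500 / (0.55·0.6500 + 0.15·0.3500) ≈ 0.8720
After 'falling': P(storm) = 0.55·0.8720 / (0.55·0.8720 + 0.15·0.1280) ≈ 0.9615

0.961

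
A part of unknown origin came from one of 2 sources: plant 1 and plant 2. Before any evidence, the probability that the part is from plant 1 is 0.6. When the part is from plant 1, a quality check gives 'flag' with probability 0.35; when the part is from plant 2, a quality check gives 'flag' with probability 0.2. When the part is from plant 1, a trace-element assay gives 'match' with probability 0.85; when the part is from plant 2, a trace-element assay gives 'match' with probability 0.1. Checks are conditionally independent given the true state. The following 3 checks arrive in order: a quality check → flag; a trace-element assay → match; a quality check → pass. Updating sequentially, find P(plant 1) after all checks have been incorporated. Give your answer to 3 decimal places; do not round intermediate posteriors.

0.948

After a quality check='flag': P(plant 1) = 0.35·0.6000 / (0.35·0.6000 + 0.2·0.4000) ≈ 0.7241
After a trace-element assay='match': P(plant 1) = 0.85·0.7241 / (0.85·0.7241 + 0.1·0.2759) ≈ 0.9571
After a quality check='pass': P(plant 1) = 0.65·0.9571 / (0.65·0.9571 + 0.8·0.0429) ≈ 0.9477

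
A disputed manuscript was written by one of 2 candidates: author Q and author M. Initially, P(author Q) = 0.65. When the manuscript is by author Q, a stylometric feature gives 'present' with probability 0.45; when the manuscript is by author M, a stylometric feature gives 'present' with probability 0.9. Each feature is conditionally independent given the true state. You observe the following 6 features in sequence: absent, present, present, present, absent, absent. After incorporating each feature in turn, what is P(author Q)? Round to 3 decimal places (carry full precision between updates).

0.975

After 'absent': P(author Q) = 0.55·0.6500 / (0.55·0.6500 + 0.1·0.3500) ≈ 0.9108
After 'present': P(author Q) = 0.45·0.9108 / (0.45·0.9108 + 0.9·0.0892) ≈ 0.8363
After 'present': P(author Q) = 0.45·0.8363 / (0.45·0.8363 + 0.9·0.1637) ≈ 0.7186
After 'present': P(author Q) = 0.45·0.7186 / (0.45·0.7186 + 0.9·0.2814) ≈ 0.5608
After 'absent': P(author Q) = 0.55·0.5608 / (0.55·0.5608 + 0.1·0.4392) ≈ 0.8753
After 'absent': P(author Q) = 0.55·0.8753 / (0.55·0.8753 + 0.1·0.1247) ≈ 0.9748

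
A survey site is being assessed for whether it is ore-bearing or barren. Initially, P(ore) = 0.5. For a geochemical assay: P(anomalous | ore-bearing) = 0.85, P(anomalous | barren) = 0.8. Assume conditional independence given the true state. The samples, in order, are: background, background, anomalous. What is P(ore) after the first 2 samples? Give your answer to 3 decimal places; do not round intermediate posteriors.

0.360

After 'background': P(ore) = 0.15·0.5000 / (0.15·0.5000 + 0.2·0.5000) ≈ 0.4286
After 'background': P(ore) = 0.15·0.4286 / (0.15·0.4286 + 0.2·0.5714) ≈ 0.3600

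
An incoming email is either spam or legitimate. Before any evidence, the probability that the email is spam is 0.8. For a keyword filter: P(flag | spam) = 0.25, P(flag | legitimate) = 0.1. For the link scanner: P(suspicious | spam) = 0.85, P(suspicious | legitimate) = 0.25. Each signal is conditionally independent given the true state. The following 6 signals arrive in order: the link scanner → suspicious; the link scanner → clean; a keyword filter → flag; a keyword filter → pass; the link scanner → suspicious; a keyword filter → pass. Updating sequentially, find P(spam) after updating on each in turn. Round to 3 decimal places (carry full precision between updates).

After the link scanner='suspicious': P(spam) = 0.85·0.8000 / (0.85·0.8000 + 0.25·0.2000) ≈ 0.9315
After the link scanner='clean': P(spam) = 0.15·0.9315 / (0.15·0.9315 + 0.75·0.0685) ≈ 0.7312
After a keyword filter='flag': P(spam) = 0.25·0.7312 / (0.25·0.7312 + 0.1·0.2688) ≈ 0.8718
After a keyword filter='pass': P(spam) = 0.75·0.8718 / (0.75·0.8718 + 0.9·0.1282) ≈ 0.8500
After the link scanner='suspicious': P(spam) = 0.85·0.8500 / (0.85·0.8500 + 0.25·0.1500) ≈ 0.9507
After a keyword filter='pass': P(spam) = 0.75·0.9507 / (0.75·0.9507 + 0.9·0.0493) ≈ 0.9414

0.941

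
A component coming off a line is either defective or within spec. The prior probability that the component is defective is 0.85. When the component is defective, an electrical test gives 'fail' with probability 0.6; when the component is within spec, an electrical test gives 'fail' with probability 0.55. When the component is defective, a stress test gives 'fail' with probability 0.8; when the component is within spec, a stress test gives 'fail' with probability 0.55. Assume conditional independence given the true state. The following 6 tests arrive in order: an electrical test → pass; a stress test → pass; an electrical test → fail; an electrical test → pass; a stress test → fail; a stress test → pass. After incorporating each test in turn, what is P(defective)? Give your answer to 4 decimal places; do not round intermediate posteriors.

After an electrical test='pass': P(defective) = 0.4·0.8500 / (0.4·0.8500 + 0.45·0.1500) ≈ 0.8344
After a stress test='pass': P(defective) = 0.2·0.8344 / (0.2·0.8344 + 0.45·0.1656) ≈ 0.6912
After an electrical test='fail': P(defective) = 0.6·0.6912 / (0.6·0.6912 + 0.55·0.3088) ≈ 0.7095
After an electrical test='pass': P(defective) = 0.4·0.7095 / (0.4·0.7095 + 0.45·0.2905) ≈ 0.6846
After a stress test='fail': P(defective) = 0.8·0.6846 / (0.8·0.6846 + 0.55·0.3154) ≈ 0.7595
After a stress test='pass': P(defective) = 0.2·0.7595 / (0.2·0.7595 + 0.45·0.2405) ≈ 0.5839

0.5839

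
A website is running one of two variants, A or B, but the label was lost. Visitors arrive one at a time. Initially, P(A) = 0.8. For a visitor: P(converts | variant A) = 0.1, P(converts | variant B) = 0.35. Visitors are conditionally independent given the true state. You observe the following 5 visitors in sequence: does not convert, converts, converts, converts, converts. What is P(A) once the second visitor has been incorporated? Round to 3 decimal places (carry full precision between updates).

0.613

After 'does not convert': P(A) = 0.9·0.8000 / (0.9·0.8000 + 0.65·0.2000) ≈ 0.8471
After 'converts': P(A) = 0.1·0.8471 / (0.1·0.8471 + 0.35·0.1529) ≈ 0.6128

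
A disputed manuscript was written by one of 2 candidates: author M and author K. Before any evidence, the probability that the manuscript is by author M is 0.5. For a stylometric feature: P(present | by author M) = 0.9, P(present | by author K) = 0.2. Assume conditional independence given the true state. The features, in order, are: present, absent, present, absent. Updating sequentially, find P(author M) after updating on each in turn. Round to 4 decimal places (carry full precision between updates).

0.2404

After 'present': P(author M) = 0.9·0.5000 / (0.9·0.5000 + 0.2·0.5000) ≈ 0.8182
After 'absent': P(author M) = 0.1·0.8182 / (0.1·0.8182 + 0.8·0.1818) ≈ 0.3600
After 'present': P(author M) = 0.9·0.3600 / (0.9·0.3600 + 0.2·0.6400) ≈ 0.7168
After 'absent': P(author M) = 0.1·0.7168 / (0.1·0.7168 + 0.8·0.2832) ≈ 0.2404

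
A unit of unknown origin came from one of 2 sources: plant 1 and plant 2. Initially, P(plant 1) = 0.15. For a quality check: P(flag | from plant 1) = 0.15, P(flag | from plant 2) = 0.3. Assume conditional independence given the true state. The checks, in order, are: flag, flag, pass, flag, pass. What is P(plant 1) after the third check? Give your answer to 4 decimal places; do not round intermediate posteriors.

0.0508

After 'flag': P(plant 1) = 0.15·0.1500 / (0.15·0.1500 + 0.3·0.8500) ≈ 0.0811
After 'flag': P(plant 1) = 0.15·0.0811 / (0.15·0.0811 + 0.3·0.9189) ≈ 0.0423
After 'pass': P(plant 1) = 0.85·0.0423 / (0.85·0.0423 + 0.7·0.9577) ≈ 0.0508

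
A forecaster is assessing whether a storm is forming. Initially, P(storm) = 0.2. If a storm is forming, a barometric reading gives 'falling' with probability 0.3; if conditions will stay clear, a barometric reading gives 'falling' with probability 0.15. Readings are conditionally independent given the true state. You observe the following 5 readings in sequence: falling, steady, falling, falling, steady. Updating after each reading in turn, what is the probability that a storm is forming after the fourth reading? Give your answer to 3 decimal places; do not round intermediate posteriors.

0.622

After 'falling': P(storm) = 0.3·0.2000 / (0.3·0.2000 + 0.15·0.8000) ≈ 0.3333
After 'steady': P(storm) = 0.7·0.3333 / (0.7·0.3333 + 0.85·0.6667) ≈ 0.2917
After 'falling': P(storm) = 0.3·0.2917 / (0.3·0.2917 + 0.15·0.7083) ≈ 0.4516
After 'falling': P(storm) = 0.3·0.4516 / (0.3·0.4516 + 0.15·0.5484) ≈ 0.6222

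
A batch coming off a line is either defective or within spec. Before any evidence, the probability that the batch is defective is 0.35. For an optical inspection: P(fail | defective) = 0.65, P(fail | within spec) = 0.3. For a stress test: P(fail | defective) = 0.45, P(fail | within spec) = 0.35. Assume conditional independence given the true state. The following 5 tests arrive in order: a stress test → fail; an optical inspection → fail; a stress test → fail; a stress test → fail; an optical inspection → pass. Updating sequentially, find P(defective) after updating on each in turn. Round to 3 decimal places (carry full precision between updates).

0.554

Each posterior becomes the prior for the next update.
After a stress test='fail': P(defective) = 0.45·0.3500 / (0.45·0.3500 + 0.35·0.6500) ≈ 0.4091
After an optical inspection='fail': P(defective) = 0.65·0.4091 / (0.65·0.4091 + 0.3·0.5909) ≈ 0.6000
After a stress test='fail': P(defective) = 0.45·0.6000 / (0.45·0.6000 + 0.35·0.4000) ≈ 0.6585
After a stress test='fail': P(defective) = 0.45·0.6585 / (0.45·0.6585 + 0.35·0.3415) ≈ 0.7126
After an optical inspection='pass': P(defective) = 0.35·0.7126 / (0.35·0.7126 + 0.7·0.2874) ≈ 0.5535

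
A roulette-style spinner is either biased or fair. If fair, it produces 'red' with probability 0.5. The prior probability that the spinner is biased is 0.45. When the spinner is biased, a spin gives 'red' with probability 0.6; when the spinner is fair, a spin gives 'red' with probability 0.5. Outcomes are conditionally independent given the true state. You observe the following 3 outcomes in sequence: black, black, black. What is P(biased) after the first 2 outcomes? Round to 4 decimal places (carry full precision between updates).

After 'black': P(biased) = 0.4·0.4500 / (0.4·0.4500 + 0.5·0.5500) ≈ 0.3956
After 'black': P(biased) = 0.4·0.3956 / (0.4·0.3956 + 0.5·0.6044) ≈ 0.3437

0.3437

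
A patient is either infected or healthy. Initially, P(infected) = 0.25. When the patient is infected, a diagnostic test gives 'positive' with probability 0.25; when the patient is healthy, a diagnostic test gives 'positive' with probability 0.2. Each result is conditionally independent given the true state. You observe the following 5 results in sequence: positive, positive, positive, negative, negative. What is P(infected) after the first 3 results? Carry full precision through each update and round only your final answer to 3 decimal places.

After 'positive': P(infected) = 0.25·0.2500 / (0.25·0.2500 + 0.2·0.7500) ≈ 0.2941
After 'positive': P(infected) = 0.25·0.2941 / (0.25·0.2941 + 0.2·0.7059) ≈ 0.3425
After 'positive': P(infected) = 0.25·0.3425 / (0.25·0.3425 + 0.2·0.6575) ≈ 0.3943

0.394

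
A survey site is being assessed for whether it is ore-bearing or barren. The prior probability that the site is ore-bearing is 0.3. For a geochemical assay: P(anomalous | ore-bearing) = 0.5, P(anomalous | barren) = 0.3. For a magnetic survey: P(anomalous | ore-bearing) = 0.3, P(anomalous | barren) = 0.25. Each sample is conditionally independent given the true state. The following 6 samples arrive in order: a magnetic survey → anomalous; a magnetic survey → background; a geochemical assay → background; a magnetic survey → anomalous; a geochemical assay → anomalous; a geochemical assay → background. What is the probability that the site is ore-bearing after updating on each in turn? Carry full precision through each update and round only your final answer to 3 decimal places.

0.329

After a magnetic survey='anomalous': P(ore) = 0.3·0.3000 / (0.3·0.3000 + 0.25·0.7000) ≈ 0.3396
After a magnetic survey='background': P(ore) = 0.7·0.3396 / (0.7·0.3396 + 0.75·0.6604) ≈ 0.3243
After a geochemical assay='background': P(ore) = 0.5·0.3243 / (0.5·0.3243 + 0.7·0.6757) ≈ 0.2553
After a magnetic survey='anomalous': P(ore) = 0.3·0.2553 / (0.3·0.2553 + 0.25·0.7447) ≈ 0.2915
After a geochemical assay='anomalous': P(ore) = 0.5·0.2915 / (0.5·0.2915 + 0.3·0.7085) ≈ 0.4068
After a geochemical assay='background': P(ore) = 0.5·0.4068 / (0.5·0.4068 + 0.7·0.5932) ≈ 0.3288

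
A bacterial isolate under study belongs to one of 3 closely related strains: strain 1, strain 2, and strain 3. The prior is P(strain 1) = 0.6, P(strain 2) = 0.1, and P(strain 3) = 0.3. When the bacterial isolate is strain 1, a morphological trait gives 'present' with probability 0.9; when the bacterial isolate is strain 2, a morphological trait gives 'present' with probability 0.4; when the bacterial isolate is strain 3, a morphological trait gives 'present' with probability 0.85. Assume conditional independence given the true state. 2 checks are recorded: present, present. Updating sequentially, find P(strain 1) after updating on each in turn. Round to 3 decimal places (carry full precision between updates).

0.676

After 'present': normaliser = 0.9·0.6000 + 0.4·0.1000 + 0.85·0.3000; P(strain 1) ≈ 0.6467, P(strain 2) ≈ 0.0479, P(strain 3) ≈ 0.3054
After 'present': normaliser = 0.9·0.6467 + 0.4·0.0479 + 0.85·0.3054; P(strain 1) ≈ 0.6762, P(strain 2) ≈ 0.0223, P(strain 3) ≈ 0.3016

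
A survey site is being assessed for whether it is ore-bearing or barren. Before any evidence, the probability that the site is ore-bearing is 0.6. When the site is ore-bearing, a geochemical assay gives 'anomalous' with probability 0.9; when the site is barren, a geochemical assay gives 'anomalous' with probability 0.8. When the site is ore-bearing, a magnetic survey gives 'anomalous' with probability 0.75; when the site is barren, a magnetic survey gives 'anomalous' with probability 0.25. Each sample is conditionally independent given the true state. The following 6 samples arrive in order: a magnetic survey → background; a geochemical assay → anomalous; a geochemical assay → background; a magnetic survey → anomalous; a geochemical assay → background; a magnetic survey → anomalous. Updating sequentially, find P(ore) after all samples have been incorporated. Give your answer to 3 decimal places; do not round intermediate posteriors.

0.559

After a magnetic survey='background': P(ore) = 0.25·0.6000 / (0.25·0.6000 + 0.75·0.4000) ≈ 0.3333
After a geochemical assay='anomalous': P(ore) = 0.9·0.3333 / (0.9·0.3333 + 0.8·0.6667) ≈ 0.3600
After a geochemical assay='background': P(ore) = 0.1·0.3600 / (0.1·0.3600 + 0.2·0.6400) ≈ 0.2195
After a magnetic survey='anomalous': P(ore) = 0.75·0.2195 / (0.75·0.2195 + 0.25·0.7805) ≈ 0.4576
After a geochemical assay='background': P(ore) = 0.1·0.4576 / (0.1·0.4576 + 0.2·0.5424) ≈ 0.2967
After a magnetic survey='anomalous': P(ore) = 0.75·0.2967 / (0.75·0.2967 + 0.25·0.7033) ≈ 0.5586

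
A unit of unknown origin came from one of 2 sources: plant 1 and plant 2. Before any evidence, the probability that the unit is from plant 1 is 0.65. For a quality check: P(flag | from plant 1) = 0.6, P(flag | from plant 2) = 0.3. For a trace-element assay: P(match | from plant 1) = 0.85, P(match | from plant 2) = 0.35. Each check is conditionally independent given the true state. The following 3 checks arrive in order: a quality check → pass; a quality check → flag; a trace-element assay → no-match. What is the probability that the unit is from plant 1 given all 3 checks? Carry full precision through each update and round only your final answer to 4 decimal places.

Apply Bayes' rule sequentially, carrying P(plant 1) forward.
After a quality check='pass': P(plant 1) = 0.4·0.6500 / (0.4·0.6500 + 0.7·0.3500) ≈ 0.5149
After a quality check='flag': P(plant 1) = 0.6·0.5149 / (0.6·0.5149 + 0.3·0.4851) ≈ 0.6797
After a trace-element assay='no-match': P(plant 1) = 0.15·0.6797 / (0.15·0.6797 + 0.65·0.3203) ≈ 0.3288

0.3288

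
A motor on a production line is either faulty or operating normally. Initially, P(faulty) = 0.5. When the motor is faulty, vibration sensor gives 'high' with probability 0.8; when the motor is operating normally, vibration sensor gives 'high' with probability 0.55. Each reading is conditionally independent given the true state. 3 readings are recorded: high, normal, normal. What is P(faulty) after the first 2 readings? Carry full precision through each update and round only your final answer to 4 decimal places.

After 'high': P(faulty) = 0.8·0.5000 / (0.8·0.5000 + 0.55·0.5000) ≈ 0.5926
After 'normal': P(faulty) = 0.2·0.5926 / (0.2·0.5926 + 0.45·0.4074) ≈ 0.3926

0.3926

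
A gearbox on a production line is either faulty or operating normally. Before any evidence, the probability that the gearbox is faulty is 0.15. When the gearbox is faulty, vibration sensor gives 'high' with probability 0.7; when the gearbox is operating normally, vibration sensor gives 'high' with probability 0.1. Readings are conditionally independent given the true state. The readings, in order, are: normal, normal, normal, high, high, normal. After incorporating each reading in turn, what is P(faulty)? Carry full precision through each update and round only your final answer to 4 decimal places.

Apply Bayes' rule sequentially, carrying P(faulty) forward.
After 'normal': P(faulty) = 0.3·0.1500 / (0.3·0.1500 + 0.9·0.8500) ≈ 0.0556
After 'normal': P(faulty) = 0.3·0.0556 / (0.3·0.0556 + 0.9·0.9444) ≈ 0.0192
After 'normal': P(faulty) = 0.3·0.0192 / (0.3·0.0192 + 0.9·0.9808) ≈ 0.0065
After 'high': P(faulty) = 0.7·0.0065 / (0.7·0.0065 + 0.1·0.9935) ≈ 0.0437
After 'high': P(faulty) = 0.7·0.0437 / (0.7·0.0437 + 0.1·0.9563) ≈ 0.2426
After 'normal': P(faulty) = 0.3·0.2426 / (0.3·0.2426 + 0.9·0.7574) ≈ 0.0965

0.0965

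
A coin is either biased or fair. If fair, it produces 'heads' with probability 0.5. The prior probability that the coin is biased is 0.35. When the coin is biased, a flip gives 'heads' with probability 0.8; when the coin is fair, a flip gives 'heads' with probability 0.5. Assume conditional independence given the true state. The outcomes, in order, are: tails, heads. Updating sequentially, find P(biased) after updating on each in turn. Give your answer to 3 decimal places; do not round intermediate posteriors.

0.256

After 'tails': P(biased) = 0.2·0.3500 / (0.2·0.3500 + 0.5·0.6500) ≈ 0.1772
After 'heads': P(biased) = 0.8·0.1772 / (0.8·0.1772 + 0.5·0.8228) ≈ 0.2563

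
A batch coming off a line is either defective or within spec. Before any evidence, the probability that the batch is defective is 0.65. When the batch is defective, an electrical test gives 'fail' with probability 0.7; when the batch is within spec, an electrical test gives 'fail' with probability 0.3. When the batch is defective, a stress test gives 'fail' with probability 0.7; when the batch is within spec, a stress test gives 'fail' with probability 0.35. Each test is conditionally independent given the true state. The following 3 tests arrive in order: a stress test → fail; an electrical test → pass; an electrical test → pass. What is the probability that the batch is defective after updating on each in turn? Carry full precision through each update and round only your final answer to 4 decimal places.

0.4055

After a stress test='fail': P(defective) = 0.7·0.6500 / (0.7·0.6500 + 0.35·0.3500) ≈ 0.7879
After an electrical test='pass': P(defective) = 0.3·0.7879 / (0.3·0.7879 + 0.7·0.2121) ≈ 0.6142
After an electrical test='pass': P(defective) = 0.3·0.6142 / (0.3·0.6142 + 0.7·0.3858) ≈ 0.4055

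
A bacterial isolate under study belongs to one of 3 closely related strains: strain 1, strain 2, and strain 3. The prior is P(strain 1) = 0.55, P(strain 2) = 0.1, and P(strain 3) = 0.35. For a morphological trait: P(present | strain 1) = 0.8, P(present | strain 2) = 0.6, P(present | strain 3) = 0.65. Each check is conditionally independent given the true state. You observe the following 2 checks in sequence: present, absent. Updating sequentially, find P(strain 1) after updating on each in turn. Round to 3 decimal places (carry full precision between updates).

0.459

Each posterior becomes the prior for the next update.
After 'present': normaliser = 0.8·0.5500 + 0.6·0.1000 + 0.65·0.3500; P(strain 1) ≈ 0.6048, P(strain 2) ≈ 0.0825, P(strain 3) ≈ 0.3127
After 'absent': normaliser = 0.2·0.6048 + 0.4·0.0825 + 0.35·0.3127; P(strain 1) ≈ 0.4592, P(strain 2) ≈ 0.1252, P(strain 3) ≈ 0.4155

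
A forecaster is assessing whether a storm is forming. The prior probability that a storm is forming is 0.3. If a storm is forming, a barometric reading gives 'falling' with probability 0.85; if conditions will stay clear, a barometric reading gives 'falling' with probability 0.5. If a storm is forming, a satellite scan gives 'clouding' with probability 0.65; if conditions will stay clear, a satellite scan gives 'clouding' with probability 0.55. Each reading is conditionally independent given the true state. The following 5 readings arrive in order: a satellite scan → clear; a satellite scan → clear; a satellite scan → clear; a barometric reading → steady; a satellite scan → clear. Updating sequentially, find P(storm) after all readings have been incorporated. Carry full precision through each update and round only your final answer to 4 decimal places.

After a satellite scan='clear': P(storm) = 0.35·0.3000 / (0.35·0.3000 + 0.45·0.7000) ≈ 0.2500
After a satellite scan='clear': P(storm) = 0.35·0.2500 / (0.35·0.2500 + 0.45·0.7500) ≈ 0.2059
After a satellite scan='clear': P(storm) = 0.35·0.2059 / (0.35·0.2059 + 0.45·0.7941) ≈ 0.1678
After a barometric reading='steady': P(storm) = 0.15·0.1678 / (0.15·0.1678 + 0.5·0.8322) ≈ 0.0570
After a satellite scan='clear': P(storm) = 0.35·0.0570 / (0.35·0.0570 + 0.45·0.9430) ≈ 0.0449

0.0449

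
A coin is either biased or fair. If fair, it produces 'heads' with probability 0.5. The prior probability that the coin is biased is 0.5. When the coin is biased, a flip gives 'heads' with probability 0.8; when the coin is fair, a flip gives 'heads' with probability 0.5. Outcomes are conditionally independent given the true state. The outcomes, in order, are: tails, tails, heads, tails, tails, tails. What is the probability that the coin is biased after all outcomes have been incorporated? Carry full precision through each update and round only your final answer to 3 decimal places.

0.016

After 'tails': P(biased) = 0.2·0.5000 / (0.2·0.5000 + 0.5·0.5000) ≈ 0.2857
After 'tails': P(biased) = 0.2·0.2857 / (0.2·0.2857 + 0.5·0.7143) ≈ 0.1379
After 'heads': P(biased) = 0.8·0.1379 / (0.8·0.1379 + 0.5·0.8621) ≈ 0.2038
After 'tails': P(biased) = 0.2·0.2038 / (0.2·0.2038 + 0.5·0.7962) ≈ 0.0929
After 'tails': P(biased) = 0.2·0.0929 / (0.2·0.0929 + 0.5·0.9071) ≈ 0.0393
After 'tails': P(biased) = 0.2·0.0393 / (0.2·0.0393 + 0.5·0.9607) ≈ 0.0161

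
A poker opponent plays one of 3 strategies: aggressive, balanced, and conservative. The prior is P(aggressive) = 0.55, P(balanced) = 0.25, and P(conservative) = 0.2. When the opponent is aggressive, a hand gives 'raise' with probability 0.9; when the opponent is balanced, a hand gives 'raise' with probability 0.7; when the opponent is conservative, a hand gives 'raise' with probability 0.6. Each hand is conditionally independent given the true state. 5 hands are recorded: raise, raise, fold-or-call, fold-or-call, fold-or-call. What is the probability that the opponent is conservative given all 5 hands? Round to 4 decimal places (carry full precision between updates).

0.5511

After 'raise': normaliser = 0.9·0.5500 + 0.7·0.2500 + 0.6·0.2000; P(aggressive) ≈ 0.6266, P(balanced) ≈ 0.2215, P(conservative) ≈ 0.1519
After 'raise': normaliser = 0.9·0.6266 + 0.7·0.2215 + 0.6·0.1519; P(aggressive) ≈ 0.6961, P(balanced) ≈ 0.1914, P(conservative) ≈ 0.1125
After 'fold-or-call': normaliser = 0.1·0.6961 + 0.3·0.1914 + 0.4·0.1125; P(aggressive) ≈ 0.4046, P(balanced) ≈ 0.3338, P(conservative) ≈ 0.2616
After 'fold-or-call': normaliser = 0.1·0.4046 + 0.3·0.3338 + 0.4·0.2616; P(aggressive) ≈ 0.1650, P(balanced) ≈ 0.4083, P(conservative) ≈ 0.4267
After 'fold-or-call': normaliser = 0.1·0.1650 + 0.3·0.4083 + 0.4·0.4267; P(aggressive) ≈ 0.0533, P(balanced) ≈ 0.3956, P(conservative) ≈ 0.5511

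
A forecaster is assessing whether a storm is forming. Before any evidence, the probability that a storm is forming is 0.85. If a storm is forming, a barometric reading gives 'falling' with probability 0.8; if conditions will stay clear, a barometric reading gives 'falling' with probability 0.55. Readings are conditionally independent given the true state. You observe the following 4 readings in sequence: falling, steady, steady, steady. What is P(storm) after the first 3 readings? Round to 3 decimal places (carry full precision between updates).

0.620

Each posterior becomes the prior for the next update.
After 'falling': P(storm) = 0.8·0.8500 / (0.8·0.8500 + 0.55·0.1500) ≈ 0.8918
After 'steady': P(storm) = 0.2·0.8918 / (0.2·0.8918 + 0.45·0.1082) ≈ 0.7856
After 'steady': P(storm) = 0.2·0.7856 / (0.2·0.7856 + 0.45·0.2144) ≈ 0.6195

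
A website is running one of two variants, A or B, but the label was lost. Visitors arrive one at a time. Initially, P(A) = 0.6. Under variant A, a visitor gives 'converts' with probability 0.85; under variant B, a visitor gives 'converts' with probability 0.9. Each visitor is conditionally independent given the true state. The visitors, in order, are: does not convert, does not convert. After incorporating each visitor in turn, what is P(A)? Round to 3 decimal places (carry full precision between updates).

After 'does not convert': P(A) = 0.15·0.6000 / (0.15·0.6000 + 0.1·0.4000) ≈ 0.6923
After 'does not convert': P(A) = 0.15·0.6923 / (0.15·0.6923 + 0.1·0.3077) ≈ 0.7714

0.771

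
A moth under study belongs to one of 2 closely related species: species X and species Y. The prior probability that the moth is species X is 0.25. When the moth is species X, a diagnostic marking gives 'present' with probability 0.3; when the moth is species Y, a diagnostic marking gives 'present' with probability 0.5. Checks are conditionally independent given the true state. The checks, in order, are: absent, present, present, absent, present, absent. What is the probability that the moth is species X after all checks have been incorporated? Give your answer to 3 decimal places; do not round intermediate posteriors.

After 'absent': P(species X) = 0.7·0.2500 / (0.7·0.2500 + 0.5·0.7500) ≈ 0.3182
After 'present': P(species X) = 0.3·0.3182 / (0.3·0.3182 + 0.5·0.6818) ≈ 0.2188
After 'present': P(species X) = 0.3·0.2188 / (0.3·0.2188 + 0.5·0.7812) ≈ 0.1438
After 'absent': P(species X) = 0.7·0.1438 / (0.7·0.1438 + 0.5·0.8562) ≈ 0.1904
After 'present': P(species X) = 0.3·0.1904 / (0.3·0.1904 + 0.5·0.8096) ≈ 0.1237
After 'absent': P(species X) = 0.7·0.1237 / (0.7·0.1237 + 0.5·0.8763) ≈ 0.1650

0.165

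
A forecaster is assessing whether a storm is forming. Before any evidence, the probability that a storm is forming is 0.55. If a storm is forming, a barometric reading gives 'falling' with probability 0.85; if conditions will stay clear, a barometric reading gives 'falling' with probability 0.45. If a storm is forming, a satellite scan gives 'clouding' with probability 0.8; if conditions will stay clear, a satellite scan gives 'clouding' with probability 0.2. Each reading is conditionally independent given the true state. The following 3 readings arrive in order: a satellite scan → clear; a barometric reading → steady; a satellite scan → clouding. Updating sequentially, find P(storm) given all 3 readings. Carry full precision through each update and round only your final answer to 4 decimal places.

0.2500

After a satellite scan='clear': P(storm) = 0.2·0.5500 / (0.2·0.5500 + 0.8·0.4500) ≈ 0.2340
After a barometric reading='steady': P(storm) = 0.15·0.2340 / (0.15·0.2340 + 0.55·0.7660) ≈ 0.0769
After a satellite scan='clouding': P(storm) = 0.8·0.0769 / (0.8·0.0769 + 0.2·0.9231) ≈ 0.2500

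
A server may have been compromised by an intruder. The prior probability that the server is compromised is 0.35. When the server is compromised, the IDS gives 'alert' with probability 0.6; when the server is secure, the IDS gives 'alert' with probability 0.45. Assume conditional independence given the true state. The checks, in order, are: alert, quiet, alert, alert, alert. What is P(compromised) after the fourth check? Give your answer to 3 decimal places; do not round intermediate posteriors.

0.481

Each posterior becomes the prior for the next update.
After 'alert': P(compromised) = 0.6·0.3500 / (0.6·0.3500 + 0.45·0.6500) ≈ 0.4179
After 'quiet': P(compromised) = 0.4·0.4179 / (0.4·0.4179 + 0.55·0.5821) ≈ 0.3430
After 'alert': P(compromised) = 0.6·0.3430 / (0.6·0.3430 + 0.45·0.6570) ≈ 0.4104
After 'alert': P(compromised) = 0.6·0.4104 / (0.6·0.4104 + 0.45·0.5896) ≈ 0.4814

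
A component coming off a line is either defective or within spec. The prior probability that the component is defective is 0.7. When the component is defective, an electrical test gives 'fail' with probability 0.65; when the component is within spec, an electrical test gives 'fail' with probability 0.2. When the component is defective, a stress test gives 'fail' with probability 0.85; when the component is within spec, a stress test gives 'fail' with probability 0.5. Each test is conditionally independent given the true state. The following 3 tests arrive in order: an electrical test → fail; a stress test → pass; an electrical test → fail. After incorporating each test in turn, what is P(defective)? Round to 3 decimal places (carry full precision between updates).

0.881

After an electrical test='fail': P(defective) = 0.65·0.7000 / (0.65·0.7000 + 0.2·0.3000) ≈ 0.8835
After a stress test='pass': P(defective) = 0.15·0.8835 / (0.15·0.8835 + 0.5·0.1165) ≈ 0.6947
After an electrical test='fail': P(defective) = 0.65·0.6947 / (0.65·0.6947 + 0.2·0.3053) ≈ 0.8809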